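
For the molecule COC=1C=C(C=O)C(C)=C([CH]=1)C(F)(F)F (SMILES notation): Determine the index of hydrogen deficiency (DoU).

5

Degree of unsaturation = (number of rings) + (number of π bonds).
Ring closures in the SMILES: 1.
π bonds: 4 double bonds (each 1 DoU) → 4 DoU from unsaturation.
Total DoU = 1 + 4 = 5.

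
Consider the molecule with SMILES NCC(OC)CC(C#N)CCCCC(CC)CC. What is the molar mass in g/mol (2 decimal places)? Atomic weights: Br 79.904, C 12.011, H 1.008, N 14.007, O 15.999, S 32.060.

254.42 g/mol

First, the molecular formula is C15H30N2O (counting implicit H from valence).
  C: 15 × 12.011 = 180.165
  H: 30 × 1.008 = 30.240
  N: 2 × 14.007 = 28.014
  O: 1 × 15.999 = 15.999
Sum: 15×12.011 + 30×1.008 + 2×14.007 + 1×15.999 = 254.418 → 254.42 g/mol.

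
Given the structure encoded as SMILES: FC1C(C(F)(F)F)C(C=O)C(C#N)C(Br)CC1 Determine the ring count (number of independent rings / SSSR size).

1

In SMILES, each pair of matching ring-closure digits denotes one ring-closing bond; the number of such bonds equals the number of independent rings.
Ring-closure bonds here: 1.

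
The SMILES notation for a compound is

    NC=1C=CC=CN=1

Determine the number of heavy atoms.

Every atom symbol written in the SMILES (organic subset) is one heavy atom; implicit H are not written.
Heavy atoms by element → C:5, N:2.
Total: 7.

7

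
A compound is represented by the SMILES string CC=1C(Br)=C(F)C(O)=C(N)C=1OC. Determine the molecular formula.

Walk through each heavy atom and fill implicit hydrogens from standard valence (C 4, N 3, O 2, S 2, halogen 1):
  atom 1: C, bond orders sum to 1 (valence 4) → 3 H
  atom 2: C, bond orders sum to 4 (valence 4) → 0 H
  atom 3: C, bond orders sum to 4 (valence 4) → 0 H
  atom 4: Br (halogen, monovalent) → 0 H
  atom 5: C, bond orders sum to 4 (valence 4) → 0 H
  atom 6: F (halogen, monovalent) → 0 H
  atom 7: C, bond orders sum to 4 (valence 4) → 0 H
  atom 8: O, bond orders sum to 1 (valence 2) → 1 H
  atom 9: C, bond orders sum to 4 (valence 4) → 0 H
  atom 10: N, bond orders sum to 1 (valence 3) → 2 H
  atom 11: C, bond orders sum to 4 (valence 4) → 0 H
  atom 12: O, bond orders sum to 2 (valence 2) → 0 H
  atom 13: C, bond orders sum to 1 (valence 4) → 3 H
Totals → C:8, H:9, Br:1, F:1, N:1, O:2.

C8H9BrFNO2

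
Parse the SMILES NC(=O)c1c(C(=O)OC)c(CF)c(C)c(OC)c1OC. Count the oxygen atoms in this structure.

Scan the SMILES for O atoms (remember two-letter symbols like Cl and Br are single atoms).
Oxygen count: 5.

5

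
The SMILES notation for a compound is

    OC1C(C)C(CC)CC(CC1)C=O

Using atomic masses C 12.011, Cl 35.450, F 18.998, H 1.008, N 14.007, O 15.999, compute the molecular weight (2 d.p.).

First, the molecular formula is C11H20O2 (counting implicit H from valence).
  C: 11 × 12.011 = 132.121
  H: 20 × 1.008 = 20.160
  O: 2 × 15.999 = 31.998
Sum: 11×12.011 + 20×1.008 + 2×15.999 = 184.279 → 184.28 g/mol.

184.28 g/mol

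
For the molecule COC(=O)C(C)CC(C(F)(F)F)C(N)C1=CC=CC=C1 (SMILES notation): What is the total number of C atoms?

14

Count every carbon token in the SMILES (each C, including those in ring-closure positions and inside branches).
Carbon count: 14.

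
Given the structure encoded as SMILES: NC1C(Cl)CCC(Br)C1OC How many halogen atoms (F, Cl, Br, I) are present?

2

Halogen atoms appear at heavy-atom positions 4, 8 (1×Br, 1×Cl).
Other groups present: 1 ether, 1 primary amine.
Halogen count: 2.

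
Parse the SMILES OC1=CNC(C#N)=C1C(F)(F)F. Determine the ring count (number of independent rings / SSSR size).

In SMILES, each pair of matching ring-closure digits denotes one ring-closing bond; the number of such bonds equals the number of independent rings.
Ring-closure bonds here: 1.

1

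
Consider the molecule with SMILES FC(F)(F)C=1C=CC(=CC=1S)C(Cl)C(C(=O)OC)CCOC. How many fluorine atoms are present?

Scan the SMILES for F atoms (remember two-letter symbols like Cl and Br are single atoms).
Fluorine count: 3.

3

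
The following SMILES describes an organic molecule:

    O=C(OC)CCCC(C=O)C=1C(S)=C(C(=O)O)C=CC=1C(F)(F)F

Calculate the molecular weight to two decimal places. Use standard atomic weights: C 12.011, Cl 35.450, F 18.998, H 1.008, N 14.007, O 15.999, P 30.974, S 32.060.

First, the molecular formula is C15H15F3O5S (counting implicit H from valence).
  C: 15 × 12.011 = 180.165
  F: 3 × 18.998 = 56.994
  H: 15 × 1.008 = 15.120
  O: 5 × 15.999 = 79.995
  S: 1 × 32.060 = 32.060
Sum: 15×12.011 + 3×18.998 + 15×1.008 + 5×15.999 + 1×32.060 = 364.334 → 364.33 g/mol.

364.33 g/mol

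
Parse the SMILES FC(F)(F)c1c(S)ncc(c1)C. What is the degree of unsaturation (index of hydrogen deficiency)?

Molecular formula: C7H6F3NS.
DoU = (2C + 2 + N − H − X) / 2, where X is the halogen count and O/S are ignored.
    = (2·7 + 2 + 1 − 6 − 3) / 2 = 8 / 2 = 4.

4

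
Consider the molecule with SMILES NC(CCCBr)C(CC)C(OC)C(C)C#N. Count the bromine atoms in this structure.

1

Scan the SMILES for Br atoms (remember two-letter symbols like Cl and Br are single atoms).
Bromine count: 1.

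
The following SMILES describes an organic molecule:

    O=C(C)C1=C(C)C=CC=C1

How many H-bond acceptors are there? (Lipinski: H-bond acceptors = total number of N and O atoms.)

1

N atoms: 0; O atoms: 1.
Lipinski HBA = 0 + 1 = 1.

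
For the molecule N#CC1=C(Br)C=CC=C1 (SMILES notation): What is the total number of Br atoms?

Scan the SMILES for Br atoms (remember two-letter symbols like Cl and Br are single atoms).
Bromine count: 1.

1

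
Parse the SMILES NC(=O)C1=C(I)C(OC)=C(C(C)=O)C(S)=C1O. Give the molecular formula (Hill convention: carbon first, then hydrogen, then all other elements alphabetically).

Walk through each heavy atom and fill implicit hydrogens from standard valence (C 4, N 3, O 2, S 2, halogen 1):
  atom 1: N, bond orders sum to 1 (valence 3) → 2 H
  atom 2: C, bond orders sum to 4 (valence 4) → 0 H
  atom 3: O, bond orders sum to 2 (valence 2) → 0 H
  atom 4: C, bond orders sum to 4 (valence 4) → 0 H
  atom 5: C, bond orders sum to 4 (valence 4) → 0 H
  atom 6: I (halogen, monovalent) → 0 H
  atom 7: C, bond orders sum to 4 (valence 4) → 0 H
  atom 8: O, bond orders sum to 2 (valence 2) → 0 H
  atom 9: C, bond orders sum to 1 (valence 4) → 3 H
  atom 10: C, bond orders sum to 4 (valence 4) → 0 H
  atom 11: C, bond orders sum to 4 (valence 4) → 0 H
  atom 12: C, bond orders sum to 1 (valence 4) → 3 H
  atom 13: O, bond orders sum to 2 (valence 2) → 0 H
  atom 14: C, bond orders sum to 4 (valence 4) → 0 H
  atom 15: S, bond orders sum to 1 (valence 2) → 1 H
  atom 16: C, bond orders sum to 4 (valence 4) → 0 H
  atom 17: O, bond orders sum to 1 (valence 2) → 1 H
Totals → C:10, H:10, I:1, N:1, O:4, S:1.

C10H10INO4S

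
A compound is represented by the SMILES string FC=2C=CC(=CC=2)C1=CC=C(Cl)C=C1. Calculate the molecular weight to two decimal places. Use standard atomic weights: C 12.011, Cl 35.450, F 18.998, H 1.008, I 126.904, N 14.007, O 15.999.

First, the molecular formula is C12H8ClF (counting implicit H from valence).
  C: 12 × 12.011 = 144.132
  Cl: 1 × 35.450 = 35.450
  F: 1 × 18.998 = 18.998
  H: 8 × 1.008 = 8.064
Sum: 12×12.011 + 1×35.450 + 1×18.998 + 8×1.008 = 206.644 → 206.64 g/mol.

206.64 g/mol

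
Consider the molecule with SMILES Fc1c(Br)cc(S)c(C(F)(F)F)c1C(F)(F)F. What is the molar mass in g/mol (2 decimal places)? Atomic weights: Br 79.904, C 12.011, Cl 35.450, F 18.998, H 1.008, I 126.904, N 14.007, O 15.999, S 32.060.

First, the molecular formula is C8H2BrF7S (counting implicit H from valence).
  Br: 1 × 79.904 = 79.904
  C: 8 × 12.011 = 96.088
  F: 7 × 18.998 = 132.986
  H: 2 × 1.008 = 2.016
  S: 1 × 32.060 = 32.060
Sum: 1×79.904 + 8×12.011 + 7×18.998 + 2×1.008 + 1×32.060 = 343.054 → 343.05 g/mol.

343.05 g/mol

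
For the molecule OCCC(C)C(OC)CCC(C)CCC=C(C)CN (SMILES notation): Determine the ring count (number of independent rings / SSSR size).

In SMILES, each pair of matching ring-closure digits denotes one ring-closing bond; the number of such bonds equals the number of independent rings.
Ring-closure bonds here: 0.

0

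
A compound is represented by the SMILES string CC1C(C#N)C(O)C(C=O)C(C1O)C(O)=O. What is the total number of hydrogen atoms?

13

Walk through each heavy atom and fill implicit hydrogens from standard valence (C 4, N 3, O 2, S 2, halogen 1):
  atom 1: C, bond orders sum to 1 (valence 4) → 3 H
  atom 2: C, bond orders sum to 3 (valence 4) → 1 H
  atom 3: C, bond orders sum to 3 (valence 4) → 1 H
  atom 4: C, bond orders sum to 4 (valence 4) → 0 H
  atom 5: N, bond orders sum to 3 (valence 3) → 0 H
  atom 6: C, bond orders sum to 3 (valence 4) → 1 H
  atom 7: O, bond orders sum to 1 (valence 2) → 1 H
  atom 8: C, bond orders sum to 3 (valence 4) → 1 H
  atom 9: C, bond orders sum to 3 (valence 4) → 1 H
  atom 10: O, bond orders sum to 2 (valence 2) → 0 H
  atom 11: C, bond orders sum to 3 (valence 4) → 1 H
  atom 12: C, bond orders sum to 3 (valence 4) → 1 H
  atom 13: O, bond orders sum to 1 (valence 2) → 1 H
  atom 14: C, bond orders sum to 4 (valence 4) → 0 H
  atom 15: O, bond orders sum to 1 (valence 2) → 1 H
  atom 16: O, bond orders sum to 2 (valence 2) → 0 H
Total hydrogens: 13.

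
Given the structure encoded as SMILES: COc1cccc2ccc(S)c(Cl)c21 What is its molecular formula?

C11H9ClOS

Walk through each heavy atom and fill implicit hydrogens from standard valence (C 4, N 3, O 2, S 2, halogen 1); for lowercase aromatic atoms, an aromatic c carries 1 H when it has two neighbours and 0 H with three, and aromatic n carries 0 H:
  atom 1: C, bond orders sum to 1 (valence 4) → 3 H
  atom 2: O, bond orders sum to 2 (valence 2) → 0 H
  atom 3: aromatic c, 3 neighbours → 0 H
  atom 4: aromatic c, 2 neighbours → 1 H
  atom 5: aromatic c, 2 neighbours → 1 H
  atom 6: aromatic c, 2 neighbours → 1 H
  atom 7: aromatic c, 3 neighbours → 0 H
  atom 8: aromatic c, 2 neighbours → 1 H
  atom 9: aromatic c, 2 neighbours → 1 H
  atom 10: aromatic c, 3 neighbours → 0 H
  atom 11: S, bond orders sum to 1 (valence 2) → 1 H
  atom 12: aromatic c, 3 neighbours → 0 H
  atom 13: Cl (halogen, monovalent) → 0 H
  atom 14: aromatic c, 3 neighbours → 0 H
Totals → C:11, H:9, Cl:1, O:1, S:1.
In Hill order: C11H9ClOS.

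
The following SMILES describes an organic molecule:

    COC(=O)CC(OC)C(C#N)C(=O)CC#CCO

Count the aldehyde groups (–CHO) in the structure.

Scan the SMILES for the aldehyde motif — none present.
Groups that are present: 1 alkyne, 1 ester, 1 ether, 1 hydroxyl, 1 ketone, 1 nitrile.

0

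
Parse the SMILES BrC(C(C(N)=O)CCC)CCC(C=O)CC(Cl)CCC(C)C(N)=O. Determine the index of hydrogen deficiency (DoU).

3

Molecular formula: C17H30BrClN2O3.
DoU = (2C + 2 + N − H − X) / 2, where X is the halogen count and O/S are ignored.
    = (2·17 + 2 + 2 − 30 − 2) / 2 = 6 / 2 = 3.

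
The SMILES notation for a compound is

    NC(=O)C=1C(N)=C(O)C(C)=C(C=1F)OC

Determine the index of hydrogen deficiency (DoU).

5

Degree of unsaturation = (number of rings) + (number of π bonds).
Ring closures in the SMILES: 1.
π bonds: 4 double bonds (each 1 DoU) → 4 DoU from unsaturation.
Total DoU = 1 + 4 = 5.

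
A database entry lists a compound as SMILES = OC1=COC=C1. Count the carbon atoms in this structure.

Count every carbon token in the SMILES (each C, including those in ring-closure positions and inside branches).
Carbon count: 4.

4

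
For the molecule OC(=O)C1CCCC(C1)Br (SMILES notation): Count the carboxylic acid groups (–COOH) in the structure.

1

The carboxylic acid motif appears at heavy-atom position 2 in the SMILES.
Carboxylic acid count: 1.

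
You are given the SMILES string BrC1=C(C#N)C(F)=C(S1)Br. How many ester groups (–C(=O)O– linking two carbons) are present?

Scan the SMILES for the ester motif — none present.
Groups that are present: 1 nitrile.

0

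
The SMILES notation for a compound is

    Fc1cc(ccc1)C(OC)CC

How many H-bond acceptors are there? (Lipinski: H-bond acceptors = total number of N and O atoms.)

N atoms: 0; O atoms: 1.
Lipinski HBA = 0 + 1 = 1.

1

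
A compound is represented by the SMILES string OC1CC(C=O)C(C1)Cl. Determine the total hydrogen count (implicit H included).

9

Walk through each heavy atom and fill implicit hydrogens from standard valence (C 4, N 3, O 2, S 2, halogen 1):
  atom 1: O, bond orders sum to 1 (valence 2) → 1 H
  atom 2: C, bond orders sum to 3 (valence 4) → 1 H
  atom 3: C, bond orders sum to 2 (valence 4) → 2 H
  atom 4: C, bond orders sum to 3 (valence 4) → 1 H
  atom 5: C, bond orders sum to 3 (valence 4) → 1 H
  atom 6: O, bond orders sum to 2 (valence 2) → 0 H
  atom 7: C, bond orders sum to 3 (valence 4) → 1 H
  atom 8: C, bond orders sum to 2 (valence 4) → 2 H
  atom 9: Cl (halogen, monovalent) → 0 H
Total hydrogens: 9.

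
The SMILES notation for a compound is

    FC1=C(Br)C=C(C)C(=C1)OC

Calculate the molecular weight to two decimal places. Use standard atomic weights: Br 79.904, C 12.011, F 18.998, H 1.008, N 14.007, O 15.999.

219.05 g/mol

First, the molecular formula is C8H8BrFO (counting implicit H from valence).
  Br: 1 × 79.904 = 79.904
  C: 8 × 12.011 = 96.088
  F: 1 × 18.998 = 18.998
  H: 8 × 1.008 = 8.064
  O: 1 × 15.999 = 15.999
Sum: 1×79.904 + 8×12.011 + 1×18.998 + 8×1.008 + 1×15.999 = 219.053 → 219.05 g/mol.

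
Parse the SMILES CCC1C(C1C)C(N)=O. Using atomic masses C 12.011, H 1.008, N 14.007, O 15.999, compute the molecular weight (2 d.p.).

First, the molecular formula is C7H13NO (counting implicit H from valence).
  C: 7 × 12.011 = 84.077
  H: 13 × 1.008 = 13.104
  N: 1 × 14.007 = 14.007
  O: 1 × 15.999 = 15.999
Sum: 7×12.011 + 13×1.008 + 1×14.007 + 1×15.999 = 127.187 → 127.19 g/mol.

127.19 g/mol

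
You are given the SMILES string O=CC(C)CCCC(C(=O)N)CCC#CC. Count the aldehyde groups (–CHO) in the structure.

1

The aldehyde motif appears at heavy-atom position 2 in the SMILES.
Other groups present: 1 alkyne, 1 amide.
Aldehyde count: 1.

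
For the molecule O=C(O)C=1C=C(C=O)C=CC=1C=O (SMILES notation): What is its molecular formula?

Walk through each heavy atom and fill implicit hydrogens from standard valence (C 4, N 3, O 2, S 2, halogen 1):
  atom 1: O, bond orders sum to 2 (valence 2) → 0 H
  atom 2: C, bond orders sum to 4 (valence 4) → 0 H
  atom 3: O, bond orders sum to 1 (valence 2) → 1 H
  atom 4: C, bond orders sum to 4 (valence 4) → 0 H
  atom 5: C, bond orders sum to 3 (valence 4) → 1 H
  atom 6: C, bond orders sum to 4 (valence 4) → 0 H
  atom 7: C, bond orders sum to 3 (valence 4) → 1 H
  atom 8: O, bond orders sum to 2 (valence 2) → 0 H
  atom 9: C, bond orders sum to 3 (valence 4) → 1 H
  atom 10: C, bond orders sum to 3 (valence 4) → 1 H
  atom 11: C, bond orders sum to 4 (valence 4) → 0 H
  atom 12: C, bond orders sum to 3 (valence 4) → 1 H
  atom 13: O, bond orders sum to 2 (valence 2) → 0 H
Totals → C:9, H:6, O:4.

C9H6O4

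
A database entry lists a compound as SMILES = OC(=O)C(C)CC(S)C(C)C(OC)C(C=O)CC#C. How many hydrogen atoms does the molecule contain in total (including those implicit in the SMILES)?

22

Walk through each heavy atom and fill implicit hydrogens from standard valence (C 4, N 3, O 2, S 2, halogen 1):
  atom 1: O, bond orders sum to 1 (valence 2) → 1 H
  atom 2: C, bond orders sum to 4 (valence 4) → 0 H
  atom 3: O, bond orders sum to 2 (valence 2) → 0 H
  atom 4: C, bond orders sum to 3 (valence 4) → 1 H
  atom 5: C, bond orders sum to 1 (valence 4) → 3 H
  atom 6: C, bond orders sum to 2 (valence 4) → 2 H
  atom 7: C, bond orders sum to 3 (valence 4) → 1 H
  atom 8: S, bond orders sum to 1 (valence 2) → 1 H
  atom 9: C, bond orders sum to 3 (valence 4) → 1 H
  atom 10: C, bond orders sum to 1 (valence 4) → 3 H
  atom 11: C, bond orders sum to 3 (valence 4) → 1 H
  atom 12: O, bond orders sum to 2 (valence 2) → 0 H
  atom 13: C, bond orders sum to 1 (valence 4) → 3 H
  atom 14: C, bond orders sum to 3 (valence 4) → 1 H
  atom 15: C, bond orders sum to 3 (valence 4) → 1 H
  atom 16: O, bond orders sum to 2 (valence 2) → 0 H
  atom 17: C, bond orders sum to 2 (valence 4) → 2 H
  atom 18: C, bond orders sum to 4 (valence 4) → 0 H
  atom 19: C, bond orders sum to 3 (valence 4) → 1 H
Total hydrogens: 22.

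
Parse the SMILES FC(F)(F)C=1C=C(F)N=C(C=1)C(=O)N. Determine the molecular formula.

Walk through each heavy atom and fill implicit hydrogens from standard valence (C 4, N 3, O 2, S 2, halogen 1):
  atom 1: F (halogen, monovalent) → 0 H
  atom 2: C, bond orders sum to 4 (valence 4) → 0 H
  atom 3: F (halogen, monovalent) → 0 H
  atom 4: F (halogen, monovalent) → 0 H
  atom 5: C, bond orders sum to 4 (valence 4) → 0 H
  atom 6: C, bond orders sum to 3 (valence 4) → 1 H
  atom 7: C, bond orders sum to 4 (valence 4) → 0 H
  atom 8: F (halogen, monovalent) → 0 H
  atom 9: N, bond orders sum to 3 (valence 3) → 0 H
  atom 10: C, bond orders sum to 4 (valence 4) → 0 H
  atom 11: C, bond orders sum to 3 (valence 4) → 1 H
  atom 12: C, bond orders sum to 4 (valence 4) → 0 H
  atom 13: O, bond orders sum to 2 (valence 2) → 0 H
  atom 14: N, bond orders sum to 1 (valence 3) → 2 H
Totals → C:7, H:4, F:4, N:2, O:1.
In Hill order: C7H4F4N2O.

C7H4F4N2O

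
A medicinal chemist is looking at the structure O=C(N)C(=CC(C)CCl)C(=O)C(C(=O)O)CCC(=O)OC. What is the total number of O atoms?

6

Scan the SMILES for O atoms (remember two-letter symbols like Cl and Br are single atoms).
Oxygen count: 6.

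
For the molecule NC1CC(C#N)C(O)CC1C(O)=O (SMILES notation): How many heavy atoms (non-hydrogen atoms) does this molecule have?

13

Every atom symbol written in the SMILES (organic subset) is one heavy atom; implicit H are not written.
Heavy atoms by element → C:8, N:2, O:3.
Total: 13.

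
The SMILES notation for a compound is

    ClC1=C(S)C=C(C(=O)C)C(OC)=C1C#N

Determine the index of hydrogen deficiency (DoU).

7

Degree of unsaturation = (number of rings) + (number of π bonds).
Ring closures in the SMILES: 1.
π bonds: 4 double bonds (each 1 DoU), 1 triple bond (each 2 DoU) → 6 DoU from unsaturation.
Total DoU = 1 + 6 = 7.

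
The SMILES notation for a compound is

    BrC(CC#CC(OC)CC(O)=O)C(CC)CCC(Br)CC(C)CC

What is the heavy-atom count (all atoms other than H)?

24

Every atom symbol written in the SMILES (organic subset) is one heavy atom; implicit H are not written.
Heavy atoms by element → Br:2, C:19, O:3.
Total: 24.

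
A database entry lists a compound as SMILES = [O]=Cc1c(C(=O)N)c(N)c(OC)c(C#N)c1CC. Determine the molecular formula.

Walk through each heavy atom and fill implicit hydrogens from standard valence (C 4, N 3, O 2, S 2, halogen 1); for lowercase aromatic atoms, an aromatic c carries 1 H when it has two neighbours and 0 H with three, and aromatic n carries 0 H:
  atom 1: O with explicit H count 0
  atom 2: C, bond orders sum to 3 (valence 4) → 1 H
  atom 3: aromatic c, 3 neighbours → 0 H
  atom 4: aromatic c, 3 neighbours → 0 H
  atom 5: C, bond orders sum to 4 (valence 4) → 0 H
  atom 6: O, bond orders sum to 2 (valence 2) → 0 H
  atom 7: N, bond orders sum to 1 (valence 3) → 2 H
  atom 8: aromatic c, 3 neighbours → 0 H
  atom 9: N, bond orders sum to 1 (valence 3) → 2 H
  atom 10: aromatic c, 3 neighbours → 0 H
  atom 11: O, bond orders sum to 2 (valence 2) → 0 H
  atom 12: C, bond orders sum to 1 (valence 4) → 3 H
  atom 13: aromatic c, 3 neighbours → 0 H
  atom 14: C, bond orders sum to 4 (valence 4) → 0 H
  atom 15: N, bond orders sum to 3 (valence 3) → 0 H
  atom 16: aromatic c, 3 neighbours → 0 H
  atom 17: C, bond orders sum to 2 (valence 4) → 2 H
  atom 18: C, bond orders sum to 1 (valence 4) → 3 H
Totals → C:12, H:13, N:3, O:3.
In Hill order: C12H13N3O3.

C12H13N3O3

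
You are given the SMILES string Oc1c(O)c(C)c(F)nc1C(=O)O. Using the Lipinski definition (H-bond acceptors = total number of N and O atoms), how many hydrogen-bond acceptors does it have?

5

N atoms: 1; O atoms: 4.
Lipinski HBA = 1 + 4 = 5.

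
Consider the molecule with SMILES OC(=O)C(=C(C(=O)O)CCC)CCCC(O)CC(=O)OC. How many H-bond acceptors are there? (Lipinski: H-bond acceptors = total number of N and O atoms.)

7

N atoms: 0; O atoms: 7.
Lipinski HBA = 0 + 7 = 7.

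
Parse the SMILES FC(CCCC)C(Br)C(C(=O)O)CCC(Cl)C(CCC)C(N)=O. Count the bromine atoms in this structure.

Scan the SMILES for Br atoms (remember two-letter symbols like Cl and Br are single atoms).
Bromine count: 1.

1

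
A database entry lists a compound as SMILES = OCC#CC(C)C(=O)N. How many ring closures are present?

0

In SMILES, each pair of matching ring-closure digits denotes one ring-closing bond; the number of such bonds equals the number of independent rings.
Ring-closure bonds here: 0.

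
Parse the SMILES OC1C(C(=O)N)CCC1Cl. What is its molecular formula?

C6H10ClNO2

Walk through each heavy atom and fill implicit hydrogens from standard valence (C 4, N 3, O 2, S 2, halogen 1):
  atom 1: O, bond orders sum to 1 (valence 2) → 1 H
  atom 2: C, bond orders sum to 3 (valence 4) → 1 H
  atom 3: C, bond orders sum to 3 (valence 4) → 1 H
  atom 4: C, bond orders sum to 4 (valence 4) → 0 H
  atom 5: O, bond orders sum to 2 (valence 2) → 0 H
  atom 6: N, bond orders sum to 1 (valence 3) → 2 H
  atom 7: C, bond orders sum to 2 (valence 4) → 2 H
  atom 8: C, bond orders sum to 2 (valence 4) → 2 H
  atom 9: C, bond orders sum to 3 (valence 4) → 1 H
  atom 10: Cl (halogen, monovalent) → 0 H
Totals → C:6, H:10, Cl:1, N:1, O:2.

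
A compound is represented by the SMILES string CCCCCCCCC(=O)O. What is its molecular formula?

Walk through each heavy atom and fill implicit hydrogens from standard valence (C 4, N 3, O 2, S 2, halogen 1):
  atom 1: C, bond orders sum to 1 (valence 4) → 3 H
  atom 2: C, bond orders sum to 2 (valence 4) → 2 H
  atom 3: C, bond orders sum to 2 (valence 4) → 2 H
  atom 4: C, bond orders sum to 2 (valence 4) → 2 H
  atom 5: C, bond orders sum to 2 (valence 4) → 2 H
  atom 6: C, bond orders sum to 2 (valence 4) → 2 H
  atom 7: C, bond orders sum to 2 (valence 4) → 2 H
  atom 8: C, bond orders sum to 2 (valence 4) → 2 H
  atom 9: C, bond orders sum to 4 (valence 4) → 0 H
  atom 10: O, bond orders sum to 2 (valence 2) → 0 H
  atom 11: O, bond orders sum to 1 (valence 2) → 1 H
Totals → C:9, H:18, O:2.

C9H18O2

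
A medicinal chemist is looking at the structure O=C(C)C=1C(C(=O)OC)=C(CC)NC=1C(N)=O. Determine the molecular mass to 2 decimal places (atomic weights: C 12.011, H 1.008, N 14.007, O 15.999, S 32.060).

First, the molecular formula is C11H14N2O4 (counting implicit H from valence).
  C: 11 × 12.011 = 132.121
  H: 14 × 1.008 = 14.112
  N: 2 × 14.007 = 28.014
  O: 4 × 15.999 = 63.996
Sum: 11×12.011 + 14×1.008 + 2×14.007 + 4×15.999 = 238.243 → 238.24 g/mol.

238.24 g/mol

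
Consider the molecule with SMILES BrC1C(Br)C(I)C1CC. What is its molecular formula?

Walk through each heavy atom and fill implicit hydrogens from standard valence (C 4, N 3, O 2, S 2, halogen 1):
  atom 1: Br (halogen, monovalent) → 0 H
  atom 2: C, bond orders sum to 3 (valence 4) → 1 H
  atom 3: C, bond orders sum to 3 (valence 4) → 1 H
  atom 4: Br (halogen, monovalent) → 0 H
  atom 5: C, bond orders sum to 3 (valence 4) → 1 H
  atom 6: I (halogen, monovalent) → 0 H
  atom 7: C, bond orders sum to 3 (valence 4) → 1 H
  atom 8: C, bond orders sum to 2 (valence 4) → 2 H
  atom 9: C, bond orders sum to 1 (valence 4) → 3 H
Totals → C:6, H:9, Br:2, I:1.

C6H9Br2I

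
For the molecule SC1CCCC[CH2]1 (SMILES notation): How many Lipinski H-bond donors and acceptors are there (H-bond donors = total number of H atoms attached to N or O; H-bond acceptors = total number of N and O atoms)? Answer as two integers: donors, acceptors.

Donors: find every N or O and count the H atoms it carries.
  (no N or O atoms present)
Lipinski HBD = 0.
Acceptors: N atoms = 0, O atoms = 0 → HBA = 0.

0, 0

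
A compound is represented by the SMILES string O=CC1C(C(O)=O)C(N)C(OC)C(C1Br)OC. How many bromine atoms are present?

Scan the SMILES for Br atoms (remember two-letter symbols like Cl and Br are single atoms).
Bromine count: 1.

1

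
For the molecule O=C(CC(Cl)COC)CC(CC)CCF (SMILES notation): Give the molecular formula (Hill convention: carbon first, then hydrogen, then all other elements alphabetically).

Walk through each heavy atom and fill implicit hydrogens from standard valence (C 4, N 3, O 2, S 2, halogen 1):
  atom 1: O, bond orders sum to 2 (valence 2) → 0 H
  atom 2: C, bond orders sum to 4 (valence 4) → 0 H
  atom 3: C, bond orders sum to 2 (valence 4) → 2 H
  atom 4: C, bond orders sum to 3 (valence 4) → 1 H
  atom 5: Cl (halogen, monovalent) → 0 H
  atom 6: C, bond orders sum to 2 (valence 4) → 2 H
  atom 7: O, bond orders sum to 2 (valence 2) → 0 H
  atom 8: C, bond orders sum to 1 (valence 4) → 3 H
  atom 9: C, bond orders sum to 2 (valence 4) → 2 H
  atom 10: C, bond orders sum to 3 (valence 4) → 1 H
  atom 11: C, bond orders sum to 2 (valence 4) → 2 H
  atom 12: C, bond orders sum to 1 (valence 4) → 3 H
  atom 13: C, bond orders sum to 2 (valence 4) → 2 H
  atom 14: C, bond orders sum to 2 (valence 4) → 2 H
  atom 15: F (halogen, monovalent) → 0 H
Totals → C:11, H:20, Cl:1, F:1, O:2.
In Hill order: C11H20ClFO2.

C11H20ClFO2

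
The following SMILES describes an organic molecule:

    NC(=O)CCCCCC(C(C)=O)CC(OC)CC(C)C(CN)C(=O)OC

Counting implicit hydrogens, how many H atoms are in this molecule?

Walk through each heavy atom and fill implicit hydrogens from standard valence (C 4, N 3, O 2, S 2, halogen 1):
  atom 1: N, bond orders sum to 1 (valence 3) → 2 H
  atom 2: C, bond orders sum to 4 (valence 4) → 0 H
  atom 3: O, bond orders sum to 2 (valence 2) → 0 H
  atom 4: C, bond orders sum to 2 (valence 4) → 2 H
  atom 5: C, bond orders sum to 2 (valence 4) → 2 H
  atom 6: C, bond orders sum to 2 (valence 4) → 2 H
  atom 7: C, bond orders sum to 2 (valence 4) → 2 H
  atom 8: C, bond orders sum to 2 (valence 4) → 2 H
  atom 9: C, bond orders sum to 3 (valence 4) → 1 H
  atom 10: C, bond orders sum to 4 (valence 4) → 0 H
  atom 11: C, bond orders sum to 1 (valence 4) → 3 H
  atom 12: O, bond orders sum to 2 (valence 2) → 0 H
  atom 13: C, bond orders sum to 2 (valence 4) → 2 H
  atom 14: C, bond orders sum to 3 (valence 4) → 1 H
  atom 15: O, bond orders sum to 2 (valence 2) → 0 H
  atom 16: C, bond orders sum to 1 (valence 4) → 3 H
  atom 17: C, bond orders sum to 2 (valence 4) → 2 H
  atom 18: C, bond orders sum to 3 (valence 4) → 1 H
  atom 19: C, bond orders sum to 1 (valence 4) → 3 H
  atom 20: C, bond orders sum to 3 (valence 4) → 1 H
  atom 21: C, bond orders sum to 2 (valence 4) → 2 H
  atom 22: N, bond orders sum to 1 (valence 3) → 2 H
  atom 23: C, bond orders sum to 4 (valence 4) → 0 H
  atom 24: O, bond orders sum to 2 (valence 2) → 0 H
  atom 25: O, bond orders sum to 2 (valence 2) → 0 H
  atom 26: C, bond orders sum to 1 (valence 4) → 3 H
Total hydrogens: 36.

36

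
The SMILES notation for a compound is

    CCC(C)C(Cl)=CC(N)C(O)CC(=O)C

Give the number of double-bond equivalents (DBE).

Degree of unsaturation = (number of rings) + (number of π bonds).
Ring closures in the SMILES: 0.
π bonds: 2 double bonds (each 1 DoU) → 2 DoU from unsaturation.
Total DoU = 0 + 2 = 2.

2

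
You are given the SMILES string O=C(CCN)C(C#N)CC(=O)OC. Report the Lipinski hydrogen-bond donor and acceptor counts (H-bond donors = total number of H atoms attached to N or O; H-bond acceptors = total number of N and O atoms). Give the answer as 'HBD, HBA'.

Donors: find every N or O and count the H atoms it carries.
  atom 1 (O): bond orders sum to 2 → 0 H
  atom 5 (N): bond orders sum to 1 → 2 H
  atom 8 (N): bond orders sum to 3 → 0 H
  atom 11 (O): bond orders sum to 2 → 0 H
  atom 12 (O): bond orders sum to 2 → 0 H
Lipinski HBD = 2.
Acceptors: N atoms = 2, O atoms = 3 → HBA = 5.

2, 5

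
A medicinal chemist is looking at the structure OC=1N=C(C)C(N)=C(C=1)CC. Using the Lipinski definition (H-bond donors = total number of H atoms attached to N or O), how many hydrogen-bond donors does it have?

3

Donors: find every N or O and count the H atoms it carries.
  atom 1 (O): bond orders sum to 1 → 1 H
  atom 3 (N): bond orders sum to 3 → 0 H
  atom 7 (N): bond orders sum to 1 → 2 H
Lipinski HBD = 3.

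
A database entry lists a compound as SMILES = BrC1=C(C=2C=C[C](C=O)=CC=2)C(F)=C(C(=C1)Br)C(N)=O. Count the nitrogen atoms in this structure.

1

Scan the SMILES for N atoms (remember two-letter symbols like Cl and Br are single atoms).
Nitrogen count: 1.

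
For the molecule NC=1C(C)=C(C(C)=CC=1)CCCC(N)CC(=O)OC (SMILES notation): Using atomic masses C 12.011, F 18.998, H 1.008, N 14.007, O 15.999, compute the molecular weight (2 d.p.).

First, the molecular formula is C15H24N2O2 (counting implicit H from valence).
  C: 15 × 12.011 = 180.165
  H: 24 × 1.008 = 24.192
  N: 2 × 14.007 = 28.014
  O: 2 × 15.999 = 31.998
Sum: 15×12.011 + 24×1.008 + 2×14.007 + 2×15.999 = 264.369 → 264.37 g/mol.

264.37 g/mol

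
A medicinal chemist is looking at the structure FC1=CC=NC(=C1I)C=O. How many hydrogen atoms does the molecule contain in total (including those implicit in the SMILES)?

Walk through each heavy atom and fill implicit hydrogens from standard valence (C 4, N 3, O 2, S 2, halogen 1):
  atom 1: F (halogen, monovalent) → 0 H
  atom 2: C, bond orders sum to 4 (valence 4) → 0 H
  atom 3: C, bond orders sum to 3 (valence 4) → 1 H
  atom 4: C, bond orders sum to 3 (valence 4) → 1 H
  atom 5: N, bond orders sum to 3 (valence 3) → 0 H
  atom 6: C, bond orders sum to 4 (valence 4) → 0 H
  atom 7: C, bond orders sum to 4 (valence 4) → 0 H
  atom 8: I (halogen, monovalent) → 0 H
  atom 9: C, bond orders sum to 3 (valence 4) → 1 H
  atom 10: O, bond orders sum to 2 (valence 2) → 0 H
Total hydrogens: 3.

3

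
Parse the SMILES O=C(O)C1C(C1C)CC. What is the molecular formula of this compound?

Walk through each heavy atom and fill implicit hydrogens from standard valence (C 4, N 3, O 2, S 2, halogen 1):
  atom 1: O, bond orders sum to 2 (valence 2) → 0 H
  atom 2: C, bond orders sum to 4 (valence 4) → 0 H
  atom 3: O, bond orders sum to 1 (valence 2) → 1 H
  atom 4: C, bond orders sum to 3 (valence 4) → 1 H
  atom 5: C, bond orders sum to 3 (valence 4) → 1 H
  atom 6: C, bond orders sum to 3 (valence 4) → 1 H
  atom 7: C, bond orders sum to 1 (valence 4) → 3 H
  atom 8: C, bond orders sum to 2 (valence 4) → 2 H
  atom 9: C, bond orders sum to 1 (valence 4) → 3 H
Totals → C:7, H:12, O:2.
In Hill order: C7H12O2.

C7H12O2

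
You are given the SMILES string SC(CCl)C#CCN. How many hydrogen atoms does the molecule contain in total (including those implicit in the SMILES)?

Walk through each heavy atom and fill implicit hydrogens from standard valence (C 4, N 3, O 2, S 2, halogen 1):
  atom 1: S, bond orders sum to 1 (valence 2) → 1 H
  atom 2: C, bond orders sum to 3 (valence 4) → 1 H
  atom 3: C, bond orders sum to 2 (valence 4) → 2 H
  atom 4: Cl (halogen, monovalent) → 0 H
  atom 5: C, bond orders sum to 4 (valence 4) → 0 H
  atom 6: C, bond orders sum to 4 (valence 4) → 0 H
  atom 7: C, bond orders sum to 2 (valence 4) → 2 H
  atom 8: N, bond orders sum to 1 (valence 3) → 2 H
Total hydrogens: 8.

8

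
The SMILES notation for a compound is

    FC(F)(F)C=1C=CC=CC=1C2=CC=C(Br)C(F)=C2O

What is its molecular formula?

C13H7BrF4O

Walk through each heavy atom and fill implicit hydrogens from standard valence (C 4, N 3, O 2, S 2, halogen 1):
  atom 1: F (halogen, monovalent) → 0 H
  atom 2: C, bond orders sum to 4 (valence 4) → 0 H
  atom 3: F (halogen, monovalent) → 0 H
  atom 4: F (halogen, monovalent) → 0 H
  atom 5: C, bond orders sum to 4 (valence 4) → 0 H
  atom 6: C, bond orders sum to 3 (valence 4) → 1 H
  atom 7: C, bond orders sum to 3 (valence 4) → 1 H
  atom 8: C, bond orders sum to 3 (valence 4) → 1 H
  atom 9: C, bond orders sum to 3 (valence 4) → 1 H
  atom 10: C, bond orders sum to 4 (valence 4) → 0 H
  atom 11: C, bond orders sum to 4 (valence 4) → 0 H
  atom 12: C, bond orders sum to 3 (valence 4) → 1 H
  atom 13: C, bond orders sum to 3 (valence 4) → 1 H
  atom 14: C, bond orders sum to 4 (valence 4) → 0 H
  atom 15: Br (halogen, monovalent) → 0 H
  atom 16: C, bond orders sum to 4 (valence 4) → 0 H
  atom 17: F (halogen, monovalent) → 0 H
  atom 18: C, bond orders sum to 4 (valence 4) → 0 H
  atom 19: O, bond orders sum to 1 (valence 2) → 1 H
Totals → C:13, H:7, Br:1, F:4, O:1.
In Hill order: C13H7BrF4O.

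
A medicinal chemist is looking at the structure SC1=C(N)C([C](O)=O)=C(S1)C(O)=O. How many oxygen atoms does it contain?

4

Scan the SMILES for O atoms (remember two-letter symbols like Cl and Br are single atoms).
Oxygen count: 4.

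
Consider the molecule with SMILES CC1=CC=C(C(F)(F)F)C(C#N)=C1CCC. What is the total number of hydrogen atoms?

12

Walk through each heavy atom and fill implicit hydrogens from standard valence (C 4, N 3, O 2, S 2, halogen 1):
  atom 1: C, bond orders sum to 1 (valence 4) → 3 H
  atom 2: C, bond orders sum to 4 (valence 4) → 0 H
  atom 3: C, bond orders sum to 3 (valence 4) → 1 H
  atom 4: C, bond orders sum to 3 (valence 4) → 1 H
  atom 5: C, bond orders sum to 4 (valence 4) → 0 H
  atom 6: C, bond orders sum to 4 (valence 4) → 0 H
  atom 7: F (halogen, monovalent) → 0 H
  atom 8: F (halogen, monovalent) → 0 H
  atom 9: F (halogen, monovalent) → 0 H
  atom 10: C, bond orders sum to 4 (valence 4) → 0 H
  atom 11: C, bond orders sum to 4 (valence 4) → 0 H
  atom 12: N, bond orders sum to 3 (valence 3) → 0 H
  atom 13: C, bond orders sum to 4 (valence 4) → 0 H
  atom 14: C, bond orders sum to 2 (valence 4) → 2 H
  atom 15: C, bond orders sum to 2 (valence 4) → 2 H
  atom 16: C, bond orders sum to 1 (valence 4) → 3 H
Total hydrogens: 12.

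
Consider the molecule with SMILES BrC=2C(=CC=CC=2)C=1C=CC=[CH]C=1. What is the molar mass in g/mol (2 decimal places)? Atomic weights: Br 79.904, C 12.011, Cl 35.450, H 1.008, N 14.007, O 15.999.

First, the molecular formula is C12H9Br (counting implicit H from valence).
  Br: 1 × 79.904 = 79.904
  C: 12 × 12.011 = 144.132
  H: 9 × 1.008 = 9.072
Sum: 1×79.904 + 12×12.011 + 9×1.008 = 233.108 → 233.11 g/mol.

233.11 g/mol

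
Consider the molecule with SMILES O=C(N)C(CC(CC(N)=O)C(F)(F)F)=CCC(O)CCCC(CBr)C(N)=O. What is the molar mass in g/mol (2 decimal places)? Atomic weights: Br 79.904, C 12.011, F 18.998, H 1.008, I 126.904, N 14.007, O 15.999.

460.29 g/mol

First, the molecular formula is C16H25BrF3N3O4 (counting implicit H from valence).
  Br: 1 × 79.904 = 79.904
  C: 16 × 12.011 = 192.176
  F: 3 × 18.998 = 56.994
  H: 25 × 1.008 = 25.200
  N: 3 × 14.007 = 42.021
  O: 4 × 15.999 = 63.996
Sum: 1×79.904 + 16×12.011 + 3×18.998 + 25×1.008 + 3×14.007 + 4×15.999 = 460.291 → 460.29 g/mol.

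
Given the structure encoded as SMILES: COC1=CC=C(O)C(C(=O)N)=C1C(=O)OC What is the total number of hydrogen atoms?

11

Walk through each heavy atom and fill implicit hydrogens from standard valence (C 4, N 3, O 2, S 2, halogen 1):
  atom 1: C, bond orders sum to 1 (valence 4) → 3 H
  atom 2: O, bond orders sum to 2 (valence 2) → 0 H
  atom 3: C, bond orders sum to 4 (valence 4) → 0 H
  atom 4: C, bond orders sum to 3 (valence 4) → 1 H
  atom 5: C, bond orders sum to 3 (valence 4) → 1 H
  atom 6: C, bond orders sum to 4 (valence 4) → 0 H
  atom 7: O, bond orders sum to 1 (valence 2) → 1 H
  atom 8: C, bond orders sum to 4 (valence 4) → 0 H
  atom 9: C, bond orders sum to 4 (valence 4) → 0 H
  atom 10: O, bond orders sum to 2 (valence 2) → 0 H
  atom 11: N, bond orders sum to 1 (valence 3) → 2 H
  atom 12: C, bond orders sum to 4 (valence 4) → 0 H
  atom 13: C, bond orders sum to 4 (valence 4) → 0 H
  atom 14: O, bond orders sum to 2 (valence 2) → 0 H
  atom 15: O, bond orders sum to 2 (valence 2) → 0 H
  atom 16: C, bond orders sum to 1 (valence 4) → 3 H
Total hydrogens: 11.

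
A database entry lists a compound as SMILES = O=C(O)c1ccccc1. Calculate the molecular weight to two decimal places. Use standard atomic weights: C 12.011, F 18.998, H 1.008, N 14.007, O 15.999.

122.12 g/mol

First, the molecular formula is C7H6O2 (counting implicit H from valence).
  C: 7 × 12.011 = 84.077
  H: 6 × 1.008 = 6.048
  O: 2 × 15.999 = 31.998
Sum: 7×12.011 + 6×1.008 + 2×15.999 = 122.123 → 122.12 g/mol.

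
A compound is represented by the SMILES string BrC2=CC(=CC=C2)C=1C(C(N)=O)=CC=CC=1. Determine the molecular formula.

C13H10BrNO

Walk through each heavy atom and fill implicit hydrogens from standard valence (C 4, N 3, O 2, S 2, halogen 1):
  atom 1: Br (halogen, monovalent) → 0 H
  atom 2: C, bond orders sum to 4 (valence 4) → 0 H
  atom 3: C, bond orders sum to 3 (valence 4) → 1 H
  atom 4: C, bond orders sum to 4 (valence 4) → 0 H
  atom 5: C, bond orders sum to 3 (valence 4) → 1 H
  atom 6: C, bond orders sum to 3 (valence 4) → 1 H
  atom 7: C, bond orders sum to 3 (valence 4) → 1 H
  atom 8: C, bond orders sum to 4 (valence 4) → 0 H
  atom 9: C, bond orders sum to 4 (valence 4) → 0 H
  atom 10: C, bond orders sum to 4 (valence 4) → 0 H
  atom 11: N, bond orders sum to 1 (valence 3) → 2 H
  atom 12: O, bond orders sum to 2 (valence 2) → 0 H
  atom 13: C, bond orders sum to 3 (valence 4) → 1 H
  atom 14: C, bond orders sum to 3 (valence 4) → 1 H
  atom 15: C, bond orders sum to 3 (valence 4) → 1 H
  atom 16: C, bond orders sum to 3 (valence 4) → 1 H
Totals → C:13, H:10, Br:1, N:1, O:1.
In Hill order: C13H10BrNO.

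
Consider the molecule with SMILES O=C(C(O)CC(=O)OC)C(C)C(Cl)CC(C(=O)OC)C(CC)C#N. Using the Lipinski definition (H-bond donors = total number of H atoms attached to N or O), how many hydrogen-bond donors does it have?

1

Donors: find every N or O and count the H atoms it carries.
  atom 1 (O): bond orders sum to 2 → 0 H
  atom 4 (O): bond orders sum to 1 → 1 H
  atom 7 (O): bond orders sum to 2 → 0 H
  atom 8 (O): bond orders sum to 2 → 0 H
  atom 17 (O): bond orders sum to 2 → 0 H
  atom 18 (O): bond orders sum to 2 → 0 H
  atom 24 (N): bond orders sum to 3 → 0 H
Lipinski HBD = 1.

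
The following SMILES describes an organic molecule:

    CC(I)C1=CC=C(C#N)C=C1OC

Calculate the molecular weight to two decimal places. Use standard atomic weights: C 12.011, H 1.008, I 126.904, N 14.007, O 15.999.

287.10 g/mol

First, the molecular formula is C10H10INO (counting implicit H from valence).
  C: 10 × 12.011 = 120.110
  H: 10 × 1.008 = 10.080
  I: 1 × 126.904 = 126.904
  N: 1 × 14.007 = 14.007
  O: 1 × 15.999 = 15.999
Sum: 10×12.011 + 10×1.008 + 1×126.904 + 1×14.007 + 1×15.999 = 287.100 → 287.10 g/mol.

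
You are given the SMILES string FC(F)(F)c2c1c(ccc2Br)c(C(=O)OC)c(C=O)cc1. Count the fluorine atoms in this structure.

3

Scan the SMILES for F atoms (remember two-letter symbols like Cl and Br are single atoms).
Fluorine count: 3.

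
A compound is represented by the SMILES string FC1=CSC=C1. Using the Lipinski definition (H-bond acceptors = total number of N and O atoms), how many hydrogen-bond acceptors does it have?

N atoms: 0; O atoms: 0.
Lipinski HBA = 0 + 0 = 0.

0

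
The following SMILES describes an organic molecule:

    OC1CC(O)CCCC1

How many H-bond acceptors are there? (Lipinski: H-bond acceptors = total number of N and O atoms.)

2

N atoms: 0; O atoms: 2.
Lipinski HBA = 0 + 2 = 2.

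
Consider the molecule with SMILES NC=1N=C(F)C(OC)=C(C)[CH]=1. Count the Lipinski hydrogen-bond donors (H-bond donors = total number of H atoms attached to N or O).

Donors: find every N or O and count the H atoms it carries.
  atom 1 (N): bond orders sum to 1 → 2 H
  atom 3 (N): bond orders sum to 3 → 0 H
  atom 7 (O): bond orders sum to 2 → 0 H
Lipinski HBD = 2.

2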